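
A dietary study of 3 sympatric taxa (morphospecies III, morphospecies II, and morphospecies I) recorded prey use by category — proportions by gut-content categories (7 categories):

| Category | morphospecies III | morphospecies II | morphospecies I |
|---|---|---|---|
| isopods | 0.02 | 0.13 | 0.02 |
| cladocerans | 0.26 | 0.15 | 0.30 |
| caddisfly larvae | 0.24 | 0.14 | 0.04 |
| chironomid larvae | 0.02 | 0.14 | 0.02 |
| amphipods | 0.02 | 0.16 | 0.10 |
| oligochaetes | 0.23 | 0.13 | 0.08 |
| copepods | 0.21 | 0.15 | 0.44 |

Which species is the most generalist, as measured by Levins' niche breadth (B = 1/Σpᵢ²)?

morphospecies II

Σp_IIIᵢ² = 0.02² + 0.26² + 0.24² + 0.02² + 0.02² + 0.23² + 0.21² = 0.0004 + 0.0676 + 0.0576 + 0.0004 + 0.0004 + 0.0529 + 0.0441 = 0.2234
B_III = 1 / 0.2234 = 4.4763
Σp_IIᵢ² = 0.13² + 0.15² + 0.14² + 0.14² + 0.16² + 0.13² + 0.15² = 0.0169 + 0.0225 + 0.0196 + 0.0196 + 0.0256 + 0.0169 + 0.0225 = 0.1436
B_II = 1 / 0.1436 = 6.9638
Σp_Iᵢ² = 0.02² + 0.30² + 0.04² + 0.02² + 0.10² + 0.08² + 0.44² = 0.0004 + 0.0900 + 0.0016 + 0.0004 + 0.0100 + 0.0064 + 0.1936 = 0.3024
B_I = 1 / 0.3024 = 3.3069
Highest B → broadest niche (most generalist): morphospecies II (B = 6.96).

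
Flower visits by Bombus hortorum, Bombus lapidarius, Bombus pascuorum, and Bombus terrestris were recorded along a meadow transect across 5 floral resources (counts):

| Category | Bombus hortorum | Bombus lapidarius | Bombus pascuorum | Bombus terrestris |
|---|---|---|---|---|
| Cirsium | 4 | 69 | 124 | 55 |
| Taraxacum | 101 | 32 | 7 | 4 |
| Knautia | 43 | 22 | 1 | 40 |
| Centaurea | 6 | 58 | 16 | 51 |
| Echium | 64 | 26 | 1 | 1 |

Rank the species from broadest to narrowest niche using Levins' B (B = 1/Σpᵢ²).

Bombus lapidarius > Bombus terrestris > Bombus hortorum > Bombus pascuorum

Proportions for Bombus hortorum (n=218): 4/218=0.0183, 101/218=0.4633, 43/218=0.1972, 6/218=0.0275, 64/218=0.2936
Proportions for Bombus lapidarius (n=207): 69/207=0.3333, 32/207=0.1546, 22/207=0.1063, 58/207=0.2802, 26/207=0.1256
Proportions for Bombus pascuorum (n=149): 124/149=0.8322, 7/149=0.0470, 1/149=0.0067, 16/149=0.1074, 1/149=0.0067
Proportions for Bombus terrestris (n=151): 55/151=0.3642, 4/151=0.0265, 40/151=0.2649, 51/151=0.3377, 1/151=0.0066
Σp_hortᵢ² = 0.0183² + 0.4633² + 0.1972² + 0.0275² + 0.2936² = 0.000335 + 0.214647 + 0.038888 + 0.000756 + 0.086201 = 0.340827
B_hort = 1 / 0.340827 = 2.9340
Σp_lapiᵢ² = 0.3333² + 0.1546² + 0.1063² + 0.2802² + 0.1256² = 0.111089 + 0.023901 + 0.011300 + 0.078512 + 0.015775 = 0.240577
B_lapi = 1 / 0.240577 = 4.1567
Σp_pascᵢ² = 0.8322² + 0.0470² + 0.0067² + 0.1074² + 0.0067² = 0.692557 + 0.002209 + 0.000045 + 0.011535 + 0.000045 = 0.706391
B_pasc = 1 / 0.706391 = 1.4156
Σp_terrᵢ² = 0.3642² + 0.0265² + 0.2649² + 0.3377² + 0.0066² = 0.132642 + 0.000702 + 0.070172 + 0.114041 + 0.000044 = 0.317601
B_terr = 1 / 0.317601 = 3.1486
Ranking by B (broadest → narrowest): Bombus lapidarius (4.16) > Bombus terrestris (3.15) > Bombus hortorum (2.93) > Bombus pascuorum (1.42)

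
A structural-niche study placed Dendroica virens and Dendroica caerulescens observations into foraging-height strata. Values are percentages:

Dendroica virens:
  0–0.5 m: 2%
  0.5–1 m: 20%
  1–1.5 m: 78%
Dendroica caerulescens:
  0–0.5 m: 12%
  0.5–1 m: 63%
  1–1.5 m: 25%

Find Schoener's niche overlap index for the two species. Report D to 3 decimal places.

0.470

Convert percentages to proportions (divide by 100).
Σ|p₁ᵢ − p₂ᵢ| = 0.10 + 0.43 + 0.53 = 1.06
D = 1 − ½ × 1.06 = 1 − 0.530 = 0.47000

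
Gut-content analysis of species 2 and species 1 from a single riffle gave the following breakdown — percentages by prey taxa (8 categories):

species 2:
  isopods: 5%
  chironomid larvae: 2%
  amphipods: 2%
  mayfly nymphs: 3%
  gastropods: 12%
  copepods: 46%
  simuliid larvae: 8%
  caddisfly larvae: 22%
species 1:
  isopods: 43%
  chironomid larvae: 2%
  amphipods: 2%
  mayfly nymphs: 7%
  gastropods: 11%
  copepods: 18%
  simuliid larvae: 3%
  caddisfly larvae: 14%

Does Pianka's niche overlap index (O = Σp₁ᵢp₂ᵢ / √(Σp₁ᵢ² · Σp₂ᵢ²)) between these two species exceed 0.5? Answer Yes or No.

Convert percentages to proportions (divide by 100).
Σ p₁ᵢp₂ᵢ = 0.0215 + 0.0004 + 0.0004 + 0.0021 + 0.0132 + 0.0828 + 0.0024 + 0.0308 = 0.1536
Σp_1ᵢ² = 0.05² + 0.02² + 0.02² + 0.03² + 0.12² + 0.46² + 0.08² + 0.22² = 0.0025 + 0.0004 + 0.0004 + 0.0009 + 0.0144 + 0.2116 + 0.0064 + 0.0484 = 0.2850
Σp_2ᵢ² = 0.43² + 0.02² + 0.02² + 0.07² + 0.11² + 0.18² + 0.03² + 0.14² = 0.1849 + 0.0004 + 0.0004 + 0.0049 + 0.0121 + 0.0324 + 0.0009 + 0.0196 = 0.2556
O = 0.1536 / √(0.2850 × 0.2556) = 0.1536 / 0.26990 = 0.5691
O = 0.5691 > 0.5 → Yes.

Yes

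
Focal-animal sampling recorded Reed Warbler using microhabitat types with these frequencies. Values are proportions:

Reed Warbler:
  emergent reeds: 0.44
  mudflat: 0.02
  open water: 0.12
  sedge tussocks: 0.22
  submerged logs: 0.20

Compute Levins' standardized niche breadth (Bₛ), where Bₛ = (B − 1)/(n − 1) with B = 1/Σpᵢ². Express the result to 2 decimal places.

0.59

Σpᵢ² = 0.44² + 0.02² + 0.12² + 0.22² + 0.20² = 0.1936 + 0.0004 + 0.0144 + 0.0484 + 0.0400 = 0.2968
B = 1 / 0.2968 = 3.3693
Bₛ = (B − 1)/(n − 1) = (3.3693 − 1)/(5 − 1) = 2.3693/4 = 0.5923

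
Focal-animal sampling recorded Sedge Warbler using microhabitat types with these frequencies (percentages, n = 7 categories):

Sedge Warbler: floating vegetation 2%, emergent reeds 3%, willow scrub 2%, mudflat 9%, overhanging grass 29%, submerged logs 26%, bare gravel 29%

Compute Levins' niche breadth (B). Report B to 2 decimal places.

4.07

Convert percentages to proportions (divide by 100).
Σpᵢ² = 0.02² + 0.03² + 0.02² + 0.09² + 0.29² + 0.26² + 0.29² = 0.0004 + 0.0009 + 0.0004 + 0.0081 + 0.0841 + 0.0676 + 0.0841 = 0.2456
B = 1 / 0.2456 = 4.0717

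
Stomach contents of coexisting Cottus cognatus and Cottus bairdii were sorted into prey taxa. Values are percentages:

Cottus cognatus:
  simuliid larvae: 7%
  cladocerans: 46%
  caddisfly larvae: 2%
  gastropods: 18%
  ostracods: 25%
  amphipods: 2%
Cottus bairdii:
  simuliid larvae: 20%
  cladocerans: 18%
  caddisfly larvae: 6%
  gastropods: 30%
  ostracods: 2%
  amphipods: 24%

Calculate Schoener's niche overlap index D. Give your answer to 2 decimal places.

Convert percentages to proportions (divide by 100).
Σ|p₁ᵢ − p₂ᵢ| = 0.13 + 0.28 + 0.04 + 0.12 + 0.23 + 0.22 = 1.02
D = 1 − ½ × 1.02 = 1 − 0.510 = 0.4900

0.49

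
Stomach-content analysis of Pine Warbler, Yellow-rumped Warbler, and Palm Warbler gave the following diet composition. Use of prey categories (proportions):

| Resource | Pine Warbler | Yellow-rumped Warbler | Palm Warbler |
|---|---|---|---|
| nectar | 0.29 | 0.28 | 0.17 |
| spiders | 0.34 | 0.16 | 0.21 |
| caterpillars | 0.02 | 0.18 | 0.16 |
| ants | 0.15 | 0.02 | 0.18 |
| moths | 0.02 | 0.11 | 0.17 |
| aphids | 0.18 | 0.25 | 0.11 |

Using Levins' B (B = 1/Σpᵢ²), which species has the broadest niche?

Palm Warbler

Σp_Pineᵢ² = 0.29² + 0.34² + 0.02² + 0.15² + 0.02² + 0.18² = 0.0841 + 0.1156 + 0.0004 + 0.0225 + 0.0004 + 0.0324 = 0.2554
B_Pine = 1 / 0.2554 = 3.9154
Σp_Yellᵢ² = 0.28² + 0.16² + 0.18² + 0.02² + 0.11² + 0.25² = 0.0784 + 0.0256 + 0.0324 + 0.0004 + 0.0121 + 0.0625 = 0.2114
B_Yell = 1 / 0.2114 = 4.7304
Σp_Palmᵢ² = 0.17² + 0.21² + 0.16² + 0.18² + 0.17² + 0.11² = 0.0289 + 0.0441 + 0.0256 + 0.0324 + 0.0289 + 0.0121 = 0.1720
B_Palm = 1 / 0.1720 = 5.8140
Highest B → broadest niche (most generalist): Palm Warbler (B = 5.81).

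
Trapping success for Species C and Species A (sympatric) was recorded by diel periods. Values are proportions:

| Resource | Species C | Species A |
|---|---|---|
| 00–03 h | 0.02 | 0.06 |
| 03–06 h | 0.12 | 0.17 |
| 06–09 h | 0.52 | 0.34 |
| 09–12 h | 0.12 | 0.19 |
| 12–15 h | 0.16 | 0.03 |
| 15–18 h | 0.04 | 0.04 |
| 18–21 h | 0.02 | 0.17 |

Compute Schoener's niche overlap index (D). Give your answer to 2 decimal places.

Σ|p₁ᵢ − p₂ᵢ| = 0.04 + 0.05 + 0.18 + 0.07 + 0.13 + 0.00 + 0.15 = 0.62
D = 1 − ½ × 0.62 = 1 − 0.310 = 0.6900

0.69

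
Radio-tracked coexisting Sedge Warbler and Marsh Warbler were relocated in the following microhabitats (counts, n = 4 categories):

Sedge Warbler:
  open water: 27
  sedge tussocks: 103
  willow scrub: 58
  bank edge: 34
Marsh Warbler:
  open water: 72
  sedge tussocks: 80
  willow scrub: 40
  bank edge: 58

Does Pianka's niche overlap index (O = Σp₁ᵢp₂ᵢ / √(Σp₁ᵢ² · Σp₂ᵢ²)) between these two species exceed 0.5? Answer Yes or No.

Yes

Proportions for Sedge Warbler (n=222): 27/222=0.1216, 103/222=0.4640, 58/222=0.2613, 34/222=0.1532
Proportions for Marsh Warbler (n=250): 72/250=0.2880, 80/250=0.3200, 40/250=0.1600, 58/250=0.2320
Σ p₁ᵢp₂ᵢ = 0.035021 + 0.148480 + 0.041808 + 0.035542 = 0.260851
Σp_1ᵢ² = 0.1216² + 0.4640² + 0.2613² + 0.1532² = 0.014787 + 0.215296 + 0.068278 + 0.023470 = 0.321831
Σp_2ᵢ² = 0.2880² + 0.3200² + 0.1600² + 0.2320² = 0.082944 + 0.102400 + 0.025600 + 0.053824 = 0.264768
O = 0.260851 / √(0.321831 × 0.264768) = 0.260851 / 0.2919085 = 0.8936
O = 0.8936 > 0.5 → Yes.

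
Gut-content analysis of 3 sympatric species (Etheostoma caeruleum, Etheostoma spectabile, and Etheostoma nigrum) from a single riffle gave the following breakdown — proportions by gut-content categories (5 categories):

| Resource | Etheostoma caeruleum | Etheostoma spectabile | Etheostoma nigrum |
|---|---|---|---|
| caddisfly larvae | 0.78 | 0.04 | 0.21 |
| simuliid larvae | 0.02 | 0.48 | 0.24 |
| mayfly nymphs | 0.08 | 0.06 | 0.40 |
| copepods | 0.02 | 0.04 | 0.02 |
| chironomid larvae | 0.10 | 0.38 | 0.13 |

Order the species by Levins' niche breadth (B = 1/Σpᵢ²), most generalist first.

Etheostoma nigrum > Etheostoma spectabile > Etheostoma caeruleum

Σp_caerᵢ² = 0.78² + 0.02² + 0.08² + 0.02² + 0.10² = 0.6084 + 0.0004 + 0.0064 + 0.0004 + 0.0100 = 0.6256
B_caer = 1 / 0.6256 = 1.5985
Σp_specᵢ² = 0.04² + 0.48² + 0.06² + 0.04² + 0.38² = 0.0016 + 0.2304 + 0.0036 + 0.0016 + 0.1444 = 0.3816
B_spec = 1 / 0.3816 = 2.6205
Σp_nigrᵢ² = 0.21² + 0.24² + 0.40² + 0.02² + 0.13² = 0.0441 + 0.0576 + 0.1600 + 0.0004 + 0.0169 = 0.2790
B_nigr = 1 / 0.2790 = 3.5842
Ranking by B (broadest → narrowest): Etheostoma nigrum (3.58) > Etheostoma spectabile (2.62) > Etheostoma caeruleum (1.60)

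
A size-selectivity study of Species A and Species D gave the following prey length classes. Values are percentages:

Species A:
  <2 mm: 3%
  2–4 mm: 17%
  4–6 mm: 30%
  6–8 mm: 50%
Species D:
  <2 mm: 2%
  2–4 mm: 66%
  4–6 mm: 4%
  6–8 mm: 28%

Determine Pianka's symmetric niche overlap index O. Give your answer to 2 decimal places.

Convert percentages to proportions (divide by 100).
Σ p₁ᵢp₂ᵢ = 0.0006 + 0.1122 + 0.0120 + 0.1400 = 0.2648
Σp_1ᵢ² = 0.03² + 0.17² + 0.30² + 0.50² = 0.0009 + 0.0289 + 0.0900 + 0.2500 = 0.3698
Σp_2ᵢ² = 0.02² + 0.66² + 0.04² + 0.28² = 0.0004 + 0.4356 + 0.0016 + 0.0784 = 0.5160
O = 0.2648 / √(0.3698 × 0.5160) = 0.2648 / 0.43683 = 0.6062

0.61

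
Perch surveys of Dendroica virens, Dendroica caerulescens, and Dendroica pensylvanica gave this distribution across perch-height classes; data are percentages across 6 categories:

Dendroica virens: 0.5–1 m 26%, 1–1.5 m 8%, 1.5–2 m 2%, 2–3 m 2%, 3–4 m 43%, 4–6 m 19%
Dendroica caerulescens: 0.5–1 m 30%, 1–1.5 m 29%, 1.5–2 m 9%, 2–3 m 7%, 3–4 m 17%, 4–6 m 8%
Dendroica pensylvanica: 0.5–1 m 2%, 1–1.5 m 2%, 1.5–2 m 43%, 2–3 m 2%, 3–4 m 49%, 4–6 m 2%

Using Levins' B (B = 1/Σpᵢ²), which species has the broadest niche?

Convert percentages to proportions (divide by 100).
Σp_vireᵢ² = 0.26² + 0.08² + 0.02² + 0.02² + 0.43² + 0.19² = 0.0676 + 0.0064 + 0.0004 + 0.0004 + 0.1849 + 0.0361 = 0.2958
B_vire = 1 / 0.2958 = 3.3807
Σp_caerᵢ² = 0.30² + 0.29² + 0.09² + 0.07² + 0.17² + 0.08² = 0.0900 + 0.0841 + 0.0081 + 0.0049 + 0.0289 + 0.0064 = 0.2224
B_caer = 1 / 0.2224 = 4.4964
Σp_pensᵢ² = 0.02² + 0.02² + 0.43² + 0.02² + 0.49² + 0.02² = 0.0004 + 0.0004 + 0.1849 + 0.0004 + 0.2401 + 0.0004 = 0.4266
B_pens = 1 / 0.4266 = 2.3441
Highest B → broadest niche (most generalist): Dendroica caerulescens (B = 4.50).

Dendroica caerulescens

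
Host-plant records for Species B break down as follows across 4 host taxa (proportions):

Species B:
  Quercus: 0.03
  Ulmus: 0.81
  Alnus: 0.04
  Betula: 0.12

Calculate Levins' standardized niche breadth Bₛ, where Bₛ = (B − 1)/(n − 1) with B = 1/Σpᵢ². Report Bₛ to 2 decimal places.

0.16

Σpᵢ² = 0.03² + 0.81² + 0.04² + 0.12² = 0.0009 + 0.6561 + 0.0016 + 0.0144 = 0.6730
B = 1 / 0.6730 = 1.4859
Bₛ = (B − 1)/(n − 1) = (1.4859 − 1)/(4 − 1) = 0.4859/3 = 0.1620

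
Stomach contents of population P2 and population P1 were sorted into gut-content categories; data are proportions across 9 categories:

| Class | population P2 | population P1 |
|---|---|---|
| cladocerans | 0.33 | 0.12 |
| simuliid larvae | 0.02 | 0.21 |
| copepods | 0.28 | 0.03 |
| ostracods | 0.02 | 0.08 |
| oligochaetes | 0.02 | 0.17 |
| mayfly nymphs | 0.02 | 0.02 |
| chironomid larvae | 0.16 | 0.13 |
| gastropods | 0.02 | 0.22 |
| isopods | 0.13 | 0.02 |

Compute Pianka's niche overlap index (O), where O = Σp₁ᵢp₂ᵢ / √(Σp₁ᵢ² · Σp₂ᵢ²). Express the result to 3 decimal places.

Σ p₁ᵢp₂ᵢ = 0.0396 + 0.0042 + 0.0084 + 0.0016 + 0.0034 + 0.0004 + 0.0208 + 0.0044 + 0.0026 = 0.0854
Σp_1ᵢ² = 0.33² + 0.02² + 0.28² + 0.02² + 0.02² + 0.02² + 0.16² + 0.02² + 0.13² = 0.1089 + 0.0004 + 0.0784 + 0.0004 + 0.0004 + 0.0004 + 0.0256 + 0.0004 + 0.0169 = 0.2318
Σp_2ᵢ² = 0.12² + 0.21² + 0.03² + 0.08² + 0.17² + 0.02² + 0.13² + 0.22² + 0.02² = 0.0144 + 0.0441 + 0.0009 + 0.0064 + 0.0289 + 0.0004 + 0.0169 + 0.0484 + 0.0004 = 0.1608
O = 0.0854 / √(0.2318 × 0.1608) = 0.0854 / 0.193063 = 0.44234

0.442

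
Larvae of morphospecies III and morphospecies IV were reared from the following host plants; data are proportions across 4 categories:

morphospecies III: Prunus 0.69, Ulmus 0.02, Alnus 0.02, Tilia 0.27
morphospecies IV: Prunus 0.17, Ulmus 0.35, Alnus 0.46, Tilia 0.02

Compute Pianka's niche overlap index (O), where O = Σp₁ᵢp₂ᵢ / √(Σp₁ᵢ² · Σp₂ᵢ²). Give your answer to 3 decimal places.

0.311

Σ p₁ᵢp₂ᵢ = 0.1173 + 0.0070 + 0.0092 + 0.0054 = 0.1389
Σp_1ᵢ² = 0.69² + 0.02² + 0.02² + 0.27² = 0.4761 + 0.0004 + 0.0004 + 0.0729 = 0.5498
Σp_2ᵢ² = 0.17² + 0.35² + 0.46² + 0.02² = 0.0289 + 0.1225 + 0.2116 + 0.0004 = 0.3634
O = 0.1389 / √(0.5498 × 0.3634) = 0.1389 / 0.446987 = 0.31075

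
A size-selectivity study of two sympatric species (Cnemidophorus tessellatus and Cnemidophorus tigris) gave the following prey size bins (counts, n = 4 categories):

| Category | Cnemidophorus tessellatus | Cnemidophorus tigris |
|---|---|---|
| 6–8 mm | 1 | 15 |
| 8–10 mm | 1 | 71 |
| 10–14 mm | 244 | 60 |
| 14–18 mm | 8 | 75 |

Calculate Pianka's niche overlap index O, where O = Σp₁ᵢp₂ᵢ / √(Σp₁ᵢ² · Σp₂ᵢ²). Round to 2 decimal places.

0.52

Proportions for Cnemidophorus tessellatus (n=254): 1/254=0.0039, 1/254=0.0039, 244/254=0.9606, 8/254=0.0315
Proportions for Cnemidophorus tigris (n=221): 15/221=0.0679, 71/221=0.3213, 60/221=0.2715, 75/221=0.3394
Σ p₁ᵢp₂ᵢ = 0.000265 + 0.001253 + 0.260803 + 0.010691 = 0.273012
Σp_1ᵢ² = 0.0039² + 0.0039² + 0.9606² + 0.0315² = 0.000015 + 0.000015 + 0.922752 + 0.000992 = 0.923774
Σp_2ᵢ² = 0.0679² + 0.3213² + 0.2715² + 0.3394² = 0.004610 + 0.103234 + 0.073712 + 0.115192 = 0.296748
O = 0.273012 / √(0.923774 × 0.296748) = 0.273012 / 0.5235724 = 0.5214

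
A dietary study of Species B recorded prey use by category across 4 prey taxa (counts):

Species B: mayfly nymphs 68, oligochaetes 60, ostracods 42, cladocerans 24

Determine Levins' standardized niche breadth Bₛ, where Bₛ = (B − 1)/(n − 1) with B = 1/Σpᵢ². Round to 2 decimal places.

Proportions for Species B (n=194): 68/194=0.3505, 60/194=0.3093, 42/194=0.2165, 24/194=0.1237
Σpᵢ² = 0.3505² + 0.3093² + 0.2165² + 0.1237² = 0.122850 + 0.095666 + 0.046872 + 0.015302 = 0.280690
B = 1 / 0.280690 = 3.5626
Bₛ = (B − 1)/(n − 1) = (3.5626 − 1)/(4 − 1) = 2.5626/3 = 0.8542

0.85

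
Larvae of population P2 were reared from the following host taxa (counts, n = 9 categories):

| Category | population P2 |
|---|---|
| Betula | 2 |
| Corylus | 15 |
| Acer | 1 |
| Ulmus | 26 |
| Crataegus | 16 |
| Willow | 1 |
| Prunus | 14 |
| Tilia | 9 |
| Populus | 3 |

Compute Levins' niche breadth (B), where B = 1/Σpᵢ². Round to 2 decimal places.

5.22

Proportions for population P2 (n=87): 2/87=0.0230, 15/87=0.1724, 1/87=0.0115, 26/87=0.2989, 16/87=0.1839, 1/87=0.0115, 14/87=0.1609, 9/87=0.1034, 3/87=0.0345
Σpᵢ² = 0.0230² + 0.1724² + 0.0115² + 0.2989² + 0.1839² + 0.0115² + 0.1609² + 0.1034² + 0.0345² = 0.000529 + 0.029722 + 0.000132 + 0.089341 + 0.033819 + 0.000132 + 0.025889 + 0.010692 + 0.001190 = 0.191446
B = 1 / 0.191446 = 5.2234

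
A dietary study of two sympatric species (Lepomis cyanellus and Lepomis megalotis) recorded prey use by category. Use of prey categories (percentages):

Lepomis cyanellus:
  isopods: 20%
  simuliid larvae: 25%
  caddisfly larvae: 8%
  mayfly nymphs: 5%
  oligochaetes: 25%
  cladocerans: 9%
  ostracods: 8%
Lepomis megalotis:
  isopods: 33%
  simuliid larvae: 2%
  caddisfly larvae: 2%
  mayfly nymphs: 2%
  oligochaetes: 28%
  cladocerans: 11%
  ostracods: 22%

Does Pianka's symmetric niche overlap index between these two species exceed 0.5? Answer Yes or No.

Convert percentages to proportions (divide by 100).
Σ p₁ᵢp₂ᵢ = 0.0660 + 0.0050 + 0.0016 + 0.0010 + 0.0700 + 0.0099 + 0.0176 = 0.1711
Σp_1ᵢ² = 0.20² + 0.25² + 0.08² + 0.05² + 0.25² + 0.09² + 0.08² = 0.0400 + 0.0625 + 0.0064 + 0.0025 + 0.0625 + 0.0081 + 0.0064 = 0.1884
Σp_2ᵢ² = 0.33² + 0.02² + 0.02² + 0.02² + 0.28² + 0.11² + 0.22² = 0.1089 + 0.0004 + 0.0004 + 0.0004 + 0.0784 + 0.0121 + 0.0484 = 0.2490
O = 0.1711 / √(0.1884 × 0.2490) = 0.1711 / 0.21659 = 0.7900
O = 0.7900 > 0.5 → Yes.

Yes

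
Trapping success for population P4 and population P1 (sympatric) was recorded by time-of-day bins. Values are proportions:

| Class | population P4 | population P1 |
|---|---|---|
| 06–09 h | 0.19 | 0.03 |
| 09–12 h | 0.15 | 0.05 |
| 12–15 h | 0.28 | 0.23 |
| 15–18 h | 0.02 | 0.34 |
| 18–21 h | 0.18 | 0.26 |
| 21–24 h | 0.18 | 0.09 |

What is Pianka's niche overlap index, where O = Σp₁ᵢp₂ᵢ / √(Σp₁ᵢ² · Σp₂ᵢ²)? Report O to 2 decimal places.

0.66

Σ p₁ᵢp₂ᵢ = 0.0057 + 0.0075 + 0.0644 + 0.0068 + 0.0468 + 0.0162 = 0.1474
Σp_1ᵢ² = 0.19² + 0.15² + 0.28² + 0.02² + 0.18² + 0.18² = 0.0361 + 0.0225 + 0.0784 + 0.0004 + 0.0324 + 0.0324 = 0.2022
Σp_2ᵢ² = 0.03² + 0.05² + 0.23² + 0.34² + 0.26² + 0.09² = 0.0009 + 0.0025 + 0.0529 + 0.1156 + 0.0676 + 0.0081 = 0.2476
O = 0.1474 / √(0.2022 × 0.2476) = 0.1474 / 0.22375 = 0.6588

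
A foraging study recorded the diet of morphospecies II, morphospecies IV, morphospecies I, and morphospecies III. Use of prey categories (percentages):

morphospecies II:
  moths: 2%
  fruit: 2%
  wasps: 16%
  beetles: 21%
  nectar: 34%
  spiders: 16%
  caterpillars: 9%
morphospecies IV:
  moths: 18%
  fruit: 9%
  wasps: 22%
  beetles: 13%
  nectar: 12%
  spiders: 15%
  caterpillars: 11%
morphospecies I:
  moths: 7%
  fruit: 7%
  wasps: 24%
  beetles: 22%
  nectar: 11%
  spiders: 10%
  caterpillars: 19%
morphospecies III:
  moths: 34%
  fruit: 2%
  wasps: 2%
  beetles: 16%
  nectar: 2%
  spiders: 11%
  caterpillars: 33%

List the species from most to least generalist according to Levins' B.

morphospecies IV > morphospecies I > morphospecies II > morphospecies III

Convert percentages to proportions (divide by 100).
Σp_IIᵢ² = 0.02² + 0.02² + 0.16² + 0.21² + 0.34² + 0.16² + 0.09² = 0.0004 + 0.0004 + 0.0256 + 0.0441 + 0.1156 + 0.0256 + 0.0081 = 0.2198
B_II = 1 / 0.2198 = 4.5496
Σp_IVᵢ² = 0.18² + 0.09² + 0.22² + 0.13² + 0.12² + 0.15² + 0.11² = 0.0324 + 0.0081 + 0.0484 + 0.0169 + 0.0144 + 0.0225 + 0.0121 = 0.1548
B_IV = 1 / 0.1548 = 6.4599
Σp_Iᵢ² = 0.07² + 0.07² + 0.24² + 0.22² + 0.11² + 0.10² + 0.19² = 0.0049 + 0.0049 + 0.0576 + 0.0484 + 0.0121 + 0.0100 + 0.0361 = 0.1740
B_I = 1 / 0.1740 = 5.7471
Σp_IIIᵢ² = 0.34² + 0.02² + 0.02² + 0.16² + 0.02² + 0.11² + 0.33² = 0.1156 + 0.0004 + 0.0004 + 0.0256 + 0.0004 + 0.0121 + 0.1089 = 0.2634
B_III = 1 / 0.2634 = 3.7965
Ranking by B (broadest → narrowest): morphospecies IV (6.46) > morphospecies I (5.75) > morphospecies II (4.55) > morphospecies III (3.80)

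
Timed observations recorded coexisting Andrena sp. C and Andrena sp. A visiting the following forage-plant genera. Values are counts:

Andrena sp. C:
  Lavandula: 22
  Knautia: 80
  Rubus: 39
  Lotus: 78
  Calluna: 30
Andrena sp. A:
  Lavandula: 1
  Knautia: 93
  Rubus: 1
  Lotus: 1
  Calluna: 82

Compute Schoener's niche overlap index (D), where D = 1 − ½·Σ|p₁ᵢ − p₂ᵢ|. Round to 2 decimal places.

0.46

Proportions for Andrena sp. C (n=249): 22/249=0.0884, 80/249=0.3213, 39/249=0.1566, 78/249=0.3133, 30/249=0.1205
Proportions for Andrena sp. A (n=178): 1/178=0.0056, 93/178=0.5225, 1/178=0.0056, 1/178=0.0056, 82/178=0.4607
Σ|p₁ᵢ − p₂ᵢ| = 0.0828 + 0.2012 + 0.1510 + 0.3077 + 0.3402 = 1.0829
D = 1 − ½ × 1.0829 = 1 − 0.54145 = 0.45855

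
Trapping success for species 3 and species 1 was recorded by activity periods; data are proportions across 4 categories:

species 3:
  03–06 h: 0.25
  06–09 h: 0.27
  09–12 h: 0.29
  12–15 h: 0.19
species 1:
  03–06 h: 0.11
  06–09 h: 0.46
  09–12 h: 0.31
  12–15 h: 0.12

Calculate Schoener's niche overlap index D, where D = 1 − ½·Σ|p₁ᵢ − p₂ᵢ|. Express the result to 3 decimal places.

Σ|p₁ᵢ − p₂ᵢ| = 0.14 + 0.19 + 0.02 + 0.07 = 0.42
D = 1 − ½ × 0.42 = 1 − 0.210 = 0.79000

0.790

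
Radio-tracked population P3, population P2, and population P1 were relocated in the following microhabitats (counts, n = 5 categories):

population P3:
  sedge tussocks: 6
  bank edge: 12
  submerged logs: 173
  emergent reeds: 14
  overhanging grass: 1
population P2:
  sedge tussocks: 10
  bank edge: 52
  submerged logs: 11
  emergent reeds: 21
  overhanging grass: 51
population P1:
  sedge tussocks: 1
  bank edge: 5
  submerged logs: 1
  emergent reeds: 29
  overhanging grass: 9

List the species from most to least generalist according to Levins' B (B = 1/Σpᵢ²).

Proportions for population P3 (n=206): 6/206=0.0291, 12/206=0.0583, 173/206=0.8398, 14/206=0.0680, 1/206=0.0049
Proportions for population P2 (n=145): 10/145=0.0690, 52/145=0.3586, 11/145=0.0759, 21/145=0.1448, 51/145=0.3517
Proportions for population P1 (n=45): 1/45=0.0222, 5/45=0.1111, 1/45=0.0222, 29/45=0.6444, 9/45=0.2000
Σp_P3ᵢ² = 0.0291² + 0.0583² + 0.8398² + 0.0680² + 0.0049² = 0.000847 + 0.003399 + 0.705264 + 0.004624 + 0.000024 = 0.714158
B_P3 = 1 / 0.714158 = 1.4003
Σp_P2ᵢ² = 0.0690² + 0.3586² + 0.0759² + 0.1448² + 0.3517² = 0.004761 + 0.128594 + 0.005761 + 0.020967 + 0.123693 = 0.283776
B_P2 = 1 / 0.283776 = 3.5239
Σp_P1ᵢ² = 0.0222² + 0.1111² + 0.0222² + 0.6444² + 0.2000² = 0.000493 + 0.012343 + 0.000493 + 0.415251 + 0.040000 = 0.468580
B_P1 = 1 / 0.468580 = 2.1341
Ranking by B (broadest → narrowest): population P2 (3.52) > population P1 (2.13) > population P3 (1.40)

population P2 > population P1 > population P3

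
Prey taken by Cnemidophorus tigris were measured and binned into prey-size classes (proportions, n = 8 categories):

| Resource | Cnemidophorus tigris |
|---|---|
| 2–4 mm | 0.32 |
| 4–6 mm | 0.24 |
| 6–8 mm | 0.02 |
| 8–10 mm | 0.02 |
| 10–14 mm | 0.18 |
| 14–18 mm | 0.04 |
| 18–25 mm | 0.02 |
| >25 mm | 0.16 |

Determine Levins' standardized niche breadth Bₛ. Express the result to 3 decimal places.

Σpᵢ² = 0.32² + 0.24² + 0.02² + 0.02² + 0.18² + 0.04² + 0.02² + 0.16² = 0.1024 + 0.0576 + 0.0004 + 0.0004 + 0.0324 + 0.0016 + 0.0004 + 0.0256 = 0.2208
B = 1 / 0.2208 = 4.52899
Bₛ = (B − 1)/(n − 1) = (4.52899 − 1)/(8 − 1) = 3.52899/7 = 0.50414

0.504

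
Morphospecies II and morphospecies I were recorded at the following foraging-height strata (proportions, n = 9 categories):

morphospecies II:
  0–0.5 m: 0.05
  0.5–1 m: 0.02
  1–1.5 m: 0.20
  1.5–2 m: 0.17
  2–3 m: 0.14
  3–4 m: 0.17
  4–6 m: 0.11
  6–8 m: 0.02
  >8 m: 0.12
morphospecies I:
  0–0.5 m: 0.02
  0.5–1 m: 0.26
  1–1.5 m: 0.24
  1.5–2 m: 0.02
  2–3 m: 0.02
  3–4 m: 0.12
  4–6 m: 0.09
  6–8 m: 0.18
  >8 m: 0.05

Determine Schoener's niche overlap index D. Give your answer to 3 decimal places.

0.560

Σ|p₁ᵢ − p₂ᵢ| = 0.03 + 0.24 + 0.04 + 0.15 + 0.12 + 0.05 + 0.02 + 0.16 + 0.07 = 0.88
D = 1 − ½ × 0.88 = 1 − 0.440 = 0.56000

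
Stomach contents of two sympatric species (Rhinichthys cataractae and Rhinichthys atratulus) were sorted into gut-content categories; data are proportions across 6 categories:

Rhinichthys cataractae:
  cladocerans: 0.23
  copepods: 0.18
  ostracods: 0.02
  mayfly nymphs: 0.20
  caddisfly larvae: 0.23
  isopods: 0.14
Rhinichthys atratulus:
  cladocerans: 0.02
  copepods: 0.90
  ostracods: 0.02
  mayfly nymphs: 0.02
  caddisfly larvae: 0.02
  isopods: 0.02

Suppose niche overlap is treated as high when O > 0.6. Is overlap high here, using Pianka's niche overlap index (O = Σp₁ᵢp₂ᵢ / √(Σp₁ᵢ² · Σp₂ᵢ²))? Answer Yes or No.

No

Σ p₁ᵢp₂ᵢ = 0.0046 + 0.1620 + 0.0004 + 0.0040 + 0.0046 + 0.0028 = 0.1784
Σp_1ᵢ² = 0.23² + 0.18² + 0.02² + 0.20² + 0.23² + 0.14² = 0.0529 + 0.0324 + 0.0004 + 0.0400 + 0.0529 + 0.0196 = 0.1982
Σp_2ᵢ² = 0.02² + 0.90² + 0.02² + 0.02² + 0.02² + 0.02² = 0.0004 + 0.8100 + 0.0004 + 0.0004 + 0.0004 + 0.0004 = 0.8120
O = 0.1784 / √(0.1982 × 0.8120) = 0.1784 / 0.40117 = 0.4447
O = 0.4447 < 0.6 → No.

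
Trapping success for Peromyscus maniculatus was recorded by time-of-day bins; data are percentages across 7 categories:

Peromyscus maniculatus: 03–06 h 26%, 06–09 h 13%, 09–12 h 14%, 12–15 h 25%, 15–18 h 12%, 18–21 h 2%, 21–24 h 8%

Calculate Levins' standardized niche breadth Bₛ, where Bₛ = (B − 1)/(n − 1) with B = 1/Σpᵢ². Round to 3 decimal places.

Convert percentages to proportions (divide by 100).
Σpᵢ² = 0.26² + 0.13² + 0.14² + 0.25² + 0.12² + 0.02² + 0.08² = 0.0676 + 0.0169 + 0.0196 + 0.0625 + 0.0144 + 0.0004 + 0.0064 = 0.1878
B = 1 / 0.1878 = 5.32481
Bₛ = (B − 1)/(n − 1) = (5.32481 − 1)/(7 − 1) = 4.32481/6 = 0.72080

0.721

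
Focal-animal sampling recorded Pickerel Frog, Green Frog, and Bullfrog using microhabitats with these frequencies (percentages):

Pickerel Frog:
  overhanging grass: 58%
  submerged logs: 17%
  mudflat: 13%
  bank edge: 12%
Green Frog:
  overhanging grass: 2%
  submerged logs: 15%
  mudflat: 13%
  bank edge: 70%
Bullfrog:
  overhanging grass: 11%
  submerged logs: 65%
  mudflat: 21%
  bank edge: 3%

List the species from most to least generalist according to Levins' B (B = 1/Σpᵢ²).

Convert percentages to proportions (divide by 100).
Σp_Pickᵢ² = 0.58² + 0.17² + 0.13² + 0.12² = 0.3364 + 0.0289 + 0.0169 + 0.0144 = 0.3966
B_Pick = 1 / 0.3966 = 2.5214
Σp_Greeᵢ² = 0.02² + 0.15² + 0.13² + 0.70² = 0.0004 + 0.0225 + 0.0169 + 0.4900 = 0.5298
B_Gree = 1 / 0.5298 = 1.8875
Σp_Bullᵢ² = 0.11² + 0.65² + 0.21² + 0.03² = 0.0121 + 0.4225 + 0.0441 + 0.0009 = 0.4796
B_Bull = 1 / 0.4796 = 2.0851
Ranking by B (broadest → narrowest): Pickerel Frog (2.52) > Bullfrog (2.09) > Green Frog (1.89)

Pickerel Frog > Bullfrog > Green Frog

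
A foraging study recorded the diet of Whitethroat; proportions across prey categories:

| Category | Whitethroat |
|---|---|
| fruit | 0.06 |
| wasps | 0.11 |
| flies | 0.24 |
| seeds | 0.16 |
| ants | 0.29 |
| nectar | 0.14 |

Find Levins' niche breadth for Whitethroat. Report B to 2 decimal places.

Σpᵢ² = 0.06² + 0.11² + 0.24² + 0.16² + 0.29² + 0.14² = 0.0036 + 0.0121 + 0.0576 + 0.0256 + 0.0841 + 0.0196 = 0.2026
B = 1 / 0.2026 = 4.9358

4.94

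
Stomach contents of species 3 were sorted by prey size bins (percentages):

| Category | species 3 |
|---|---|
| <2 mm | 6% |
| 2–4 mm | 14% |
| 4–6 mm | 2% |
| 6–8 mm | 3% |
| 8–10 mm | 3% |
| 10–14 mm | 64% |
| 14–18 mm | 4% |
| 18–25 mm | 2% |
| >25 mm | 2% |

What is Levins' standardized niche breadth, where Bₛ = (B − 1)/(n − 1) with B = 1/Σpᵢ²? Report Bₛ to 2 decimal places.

Convert percentages to proportions (divide by 100).
Σpᵢ² = 0.06² + 0.14² + 0.02² + 0.03² + 0.03² + 0.64² + 0.04² + 0.02² + 0.02² = 0.0036 + 0.0196 + 0.0004 + 0.0009 + 0.0009 + 0.4096 + 0.0016 + 0.0004 + 0.0004 = 0.4374
B = 1 / 0.4374 = 2.2862
Bₛ = (B − 1)/(n − 1) = (2.2862 − 1)/(9 − 1) = 1.2862/8 = 0.1608

0.16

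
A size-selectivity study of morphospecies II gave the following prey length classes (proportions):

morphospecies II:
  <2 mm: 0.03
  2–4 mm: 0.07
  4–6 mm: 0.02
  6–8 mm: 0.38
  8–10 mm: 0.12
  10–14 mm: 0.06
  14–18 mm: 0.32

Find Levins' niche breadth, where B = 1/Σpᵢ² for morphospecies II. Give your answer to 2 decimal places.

Σpᵢ² = 0.03² + 0.07² + 0.02² + 0.38² + 0.12² + 0.06² + 0.32² = 0.0009 + 0.0049 + 0.0004 + 0.1444 + 0.0144 + 0.0036 + 0.1024 = 0.2710
B = 1 / 0.2710 = 3.6900

3.69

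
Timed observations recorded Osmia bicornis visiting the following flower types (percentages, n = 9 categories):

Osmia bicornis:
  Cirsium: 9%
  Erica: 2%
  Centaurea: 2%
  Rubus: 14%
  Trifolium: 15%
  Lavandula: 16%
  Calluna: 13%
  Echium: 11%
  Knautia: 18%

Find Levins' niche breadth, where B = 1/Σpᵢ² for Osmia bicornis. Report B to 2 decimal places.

7.25

Convert percentages to proportions (divide by 100).
Σpᵢ² = 0.09² + 0.02² + 0.02² + 0.14² + 0.15² + 0.16² + 0.13² + 0.11² + 0.18² = 0.0081 + 0.0004 + 0.0004 + 0.0196 + 0.0225 + 0.0256 + 0.0169 + 0.0121 + 0.0324 = 0.1380
B = 1 / 0.1380 = 7.2464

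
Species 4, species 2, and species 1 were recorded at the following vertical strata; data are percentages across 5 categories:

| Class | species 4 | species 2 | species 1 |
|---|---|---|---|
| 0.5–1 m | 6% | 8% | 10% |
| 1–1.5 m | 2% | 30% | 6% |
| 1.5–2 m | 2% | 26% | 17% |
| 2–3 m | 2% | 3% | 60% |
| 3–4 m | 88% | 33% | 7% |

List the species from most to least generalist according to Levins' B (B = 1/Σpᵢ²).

Convert percentages to proportions (divide by 100).
Σp_4ᵢ² = 0.06² + 0.02² + 0.02² + 0.02² + 0.88² = 0.0036 + 0.0004 + 0.0004 + 0.0004 + 0.7744 = 0.7792
B_4 = 1 / 0.7792 = 1.2834
Σp_2ᵢ² = 0.08² + 0.30² + 0.26² + 0.03² + 0.33² = 0.0064 + 0.0900 + 0.0676 + 0.0009 + 0.1089 = 0.2738
B_2 = 1 / 0.2738 = 3.6523
Σp_1ᵢ² = 0.10² + 0.06² + 0.17² + 0.60² + 0.07² = 0.0100 + 0.0036 + 0.0289 + 0.3600 + 0.0049 = 0.4074
B_1 = 1 / 0.4074 = 2.4546
Ranking by B (broadest → narrowest): species 2 (3.65) > species 1 (2.45) > species 4 (1.28)

species 2 > species 1 > species 4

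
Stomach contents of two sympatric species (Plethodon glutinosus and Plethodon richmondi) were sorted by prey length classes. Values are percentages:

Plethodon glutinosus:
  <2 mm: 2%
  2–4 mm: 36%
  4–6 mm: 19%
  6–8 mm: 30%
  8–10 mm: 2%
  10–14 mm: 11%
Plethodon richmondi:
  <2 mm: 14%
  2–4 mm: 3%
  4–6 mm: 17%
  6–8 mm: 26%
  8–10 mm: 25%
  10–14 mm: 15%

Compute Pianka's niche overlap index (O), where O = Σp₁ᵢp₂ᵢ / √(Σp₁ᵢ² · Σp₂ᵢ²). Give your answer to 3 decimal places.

0.624

Convert percentages to proportions (divide by 100).
Σ p₁ᵢp₂ᵢ = 0.0028 + 0.0108 + 0.0323 + 0.0780 + 0.0050 + 0.0165 = 0.1454
Σp_1ᵢ² = 0.02² + 0.36² + 0.19² + 0.30² + 0.02² + 0.11² = 0.0004 + 0.1296 + 0.0361 + 0.0900 + 0.0004 + 0.0121 = 0.2686
Σp_2ᵢ² = 0.14² + 0.03² + 0.17² + 0.26² + 0.25² + 0.15² = 0.0196 + 0.0009 + 0.0289 + 0.0676 + 0.0625 + 0.0225 = 0.2020
O = 0.1454 / √(0.2686 × 0.2020) = 0.1454 / 0.232932 = 0.62422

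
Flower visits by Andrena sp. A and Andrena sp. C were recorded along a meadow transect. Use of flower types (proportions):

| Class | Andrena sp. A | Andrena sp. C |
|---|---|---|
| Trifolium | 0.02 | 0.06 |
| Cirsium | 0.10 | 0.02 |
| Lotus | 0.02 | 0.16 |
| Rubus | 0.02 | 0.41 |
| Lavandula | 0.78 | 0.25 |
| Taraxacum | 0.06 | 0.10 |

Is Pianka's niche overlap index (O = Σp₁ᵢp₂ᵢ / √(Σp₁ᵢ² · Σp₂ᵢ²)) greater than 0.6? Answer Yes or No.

No

Σ p₁ᵢp₂ᵢ = 0.0012 + 0.0020 + 0.0032 + 0.0082 + 0.1950 + 0.0060 = 0.2156
Σp_1ᵢ² = 0.02² + 0.10² + 0.02² + 0.02² + 0.78² + 0.06² = 0.0004 + 0.0100 + 0.0004 + 0.0004 + 0.6084 + 0.0036 = 0.6232
Σp_2ᵢ² = 0.06² + 0.02² + 0.16² + 0.41² + 0.25² + 0.10² = 0.0036 + 0.0004 + 0.0256 + 0.1681 + 0.0625 + 0.0100 = 0.2702
O = 0.2156 / √(0.6232 × 0.2702) = 0.2156 / 0.41035 = 0.5254
O = 0.5254 < 0.6 → No.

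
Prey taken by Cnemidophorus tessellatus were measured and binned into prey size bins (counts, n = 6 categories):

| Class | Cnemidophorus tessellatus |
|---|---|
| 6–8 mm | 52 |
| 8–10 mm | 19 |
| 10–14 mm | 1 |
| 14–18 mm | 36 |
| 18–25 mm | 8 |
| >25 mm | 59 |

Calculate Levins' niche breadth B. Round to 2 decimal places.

Proportions for Cnemidophorus tessellatus (n=175): 52/175=0.2971, 19/175=0.1086, 1/175=0.0057, 36/175=0.2057, 8/175=0.0457, 59/175=0.3371
Σpᵢ² = 0.2971² + 0.1086² + 0.0057² + 0.2057² + 0.0457² + 0.3371² = 0.088268 + 0.011794 + 0.000032 + 0.042312 + 0.002088 + 0.113636 = 0.258130
B = 1 / 0.258130 = 3.8740

3.87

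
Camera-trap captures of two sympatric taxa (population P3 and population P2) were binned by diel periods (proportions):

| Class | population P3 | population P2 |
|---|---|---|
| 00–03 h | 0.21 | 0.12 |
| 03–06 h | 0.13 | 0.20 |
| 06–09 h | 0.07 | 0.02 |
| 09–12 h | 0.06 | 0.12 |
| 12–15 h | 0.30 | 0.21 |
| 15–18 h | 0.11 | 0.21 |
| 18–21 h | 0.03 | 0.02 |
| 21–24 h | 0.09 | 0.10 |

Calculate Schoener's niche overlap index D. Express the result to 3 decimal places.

Σ|p₁ᵢ − p₂ᵢ| = 0.09 + 0.07 + 0.05 + 0.06 + 0.09 + 0.10 + 0.01 + 0.01 = 0.48
D = 1 − ½ × 0.48 = 1 − 0.240 = 0.76000

0.760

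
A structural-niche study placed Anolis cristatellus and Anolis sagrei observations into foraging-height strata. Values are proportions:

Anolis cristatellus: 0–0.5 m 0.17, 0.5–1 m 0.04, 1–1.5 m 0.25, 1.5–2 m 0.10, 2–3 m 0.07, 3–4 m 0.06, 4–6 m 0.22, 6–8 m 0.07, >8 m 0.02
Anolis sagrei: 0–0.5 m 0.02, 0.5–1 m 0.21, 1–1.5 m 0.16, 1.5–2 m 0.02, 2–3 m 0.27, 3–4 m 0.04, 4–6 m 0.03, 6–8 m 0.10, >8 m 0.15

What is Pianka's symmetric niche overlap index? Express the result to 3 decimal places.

0.534

Σ p₁ᵢp₂ᵢ = 0.0034 + 0.0084 + 0.0400 + 0.0020 + 0.0189 + 0.0024 + 0.0066 + 0.0070 + 0.0030 = 0.0917
Σp_1ᵢ² = 0.17² + 0.04² + 0.25² + 0.10² + 0.07² + 0.06² + 0.22² + 0.07² + 0.02² = 0.0289 + 0.0016 + 0.0625 + 0.0100 + 0.0049 + 0.0036 + 0.0484 + 0.0049 + 0.0004 = 0.1652
Σp_2ᵢ² = 0.02² + 0.21² + 0.16² + 0.02² + 0.27² + 0.04² + 0.03² + 0.10² + 0.15² = 0.0004 + 0.0441 + 0.0256 + 0.0004 + 0.0729 + 0.0016 + 0.0009 + 0.0100 + 0.0225 = 0.1784
O = 0.0917 / √(0.1652 × 0.1784) = 0.0917 / 0.171673 = 0.53416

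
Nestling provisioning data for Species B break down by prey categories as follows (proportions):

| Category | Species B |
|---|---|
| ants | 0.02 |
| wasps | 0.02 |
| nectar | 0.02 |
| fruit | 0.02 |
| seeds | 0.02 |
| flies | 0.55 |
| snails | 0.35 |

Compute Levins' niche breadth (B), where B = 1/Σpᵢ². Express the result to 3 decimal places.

2.342

Σpᵢ² = 0.02² + 0.02² + 0.02² + 0.02² + 0.02² + 0.55² + 0.35² = 0.0004 + 0.0004 + 0.0004 + 0.0004 + 0.0004 + 0.3025 + 0.1225 = 0.4270
B = 1 / 0.4270 = 2.34192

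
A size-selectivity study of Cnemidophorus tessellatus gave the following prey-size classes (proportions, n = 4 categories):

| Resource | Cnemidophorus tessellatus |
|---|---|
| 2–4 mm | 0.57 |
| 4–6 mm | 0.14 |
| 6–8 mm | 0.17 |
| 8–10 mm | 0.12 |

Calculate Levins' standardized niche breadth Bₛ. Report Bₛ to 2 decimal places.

0.53

Σpᵢ² = 0.57² + 0.14² + 0.17² + 0.12² = 0.3249 + 0.0196 + 0.0289 + 0.0144 = 0.3878
B = 1 / 0.3878 = 2.5786
Bₛ = (B − 1)/(n − 1) = (2.5786 − 1)/(4 − 1) = 1.5786/3 = 0.5262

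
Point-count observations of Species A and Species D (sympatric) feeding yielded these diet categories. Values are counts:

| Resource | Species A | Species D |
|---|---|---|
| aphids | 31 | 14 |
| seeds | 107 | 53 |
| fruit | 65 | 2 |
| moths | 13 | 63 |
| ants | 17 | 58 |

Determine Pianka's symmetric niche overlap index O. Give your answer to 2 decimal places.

0.60

Proportions for Species A (n=233): 31/233=0.1330, 107/233=0.4592, 65/233=0.2790, 13/233=0.0558, 17/233=0.0730
Proportions for Species D (n=190): 14/190=0.0737, 53/190=0.2789, 2/190=0.0105, 63/190=0.3316, 58/190=0.3053
Σ p₁ᵢp₂ᵢ = 0.009802 + 0.128071 + 0.002930 + 0.018503 + 0.022287 = 0.181593
Σp_1ᵢ² = 0.1330² + 0.4592² + 0.2790² + 0.0558² + 0.0730² = 0.017689 + 0.210865 + 0.077841 + 0.003114 + 0.005329 = 0.314838
Σp_2ᵢ² = 0.0737² + 0.2789² + 0.0105² + 0.3316² + 0.3053² = 0.005432 + 0.077785 + 0.000110 + 0.109959 + 0.093208 = 0.286494
O = 0.181593 / √(0.314838 × 0.286494) = 0.181593 / 0.3003318 = 0.6046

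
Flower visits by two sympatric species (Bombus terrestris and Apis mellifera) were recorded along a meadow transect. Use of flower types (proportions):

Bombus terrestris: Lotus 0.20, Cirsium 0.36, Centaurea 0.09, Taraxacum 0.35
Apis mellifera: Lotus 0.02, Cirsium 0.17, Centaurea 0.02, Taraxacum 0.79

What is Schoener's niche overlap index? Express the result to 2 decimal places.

Σ|p₁ᵢ − p₂ᵢ| = 0.18 + 0.19 + 0.07 + 0.44 = 0.88
D = 1 − ½ × 0.88 = 1 − 0.440 = 0.5600

0.56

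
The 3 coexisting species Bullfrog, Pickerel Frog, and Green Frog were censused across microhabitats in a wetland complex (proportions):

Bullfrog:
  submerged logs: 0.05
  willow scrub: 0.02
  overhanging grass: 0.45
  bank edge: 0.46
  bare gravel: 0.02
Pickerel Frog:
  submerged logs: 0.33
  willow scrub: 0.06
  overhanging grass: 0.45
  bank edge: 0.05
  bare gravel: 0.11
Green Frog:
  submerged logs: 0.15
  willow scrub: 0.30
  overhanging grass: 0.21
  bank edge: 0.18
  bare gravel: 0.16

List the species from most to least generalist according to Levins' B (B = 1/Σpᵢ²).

Green Frog > Pickerel Frog > Bullfrog

Σp_Bullᵢ² = 0.05² + 0.02² + 0.45² + 0.46² + 0.02² = 0.0025 + 0.0004 + 0.2025 + 0.2116 + 0.0004 = 0.4174
B_Bull = 1 / 0.4174 = 2.3958
Σp_Pickᵢ² = 0.33² + 0.06² + 0.45² + 0.05² + 0.11² = 0.1089 + 0.0036 + 0.2025 + 0.0025 + 0.0121 = 0.3296
B_Pick = 1 / 0.3296 = 3.0340
Σp_Greeᵢ² = 0.15² + 0.30² + 0.21² + 0.18² + 0.16² = 0.0225 + 0.0900 + 0.0441 + 0.0324 + 0.0256 = 0.2146
B_Gree = 1 / 0.2146 = 4.6598
Ranking by B (broadest → narrowest): Green Frog (4.66) > Pickerel Frog (3.03) > Bullfrog (2.40)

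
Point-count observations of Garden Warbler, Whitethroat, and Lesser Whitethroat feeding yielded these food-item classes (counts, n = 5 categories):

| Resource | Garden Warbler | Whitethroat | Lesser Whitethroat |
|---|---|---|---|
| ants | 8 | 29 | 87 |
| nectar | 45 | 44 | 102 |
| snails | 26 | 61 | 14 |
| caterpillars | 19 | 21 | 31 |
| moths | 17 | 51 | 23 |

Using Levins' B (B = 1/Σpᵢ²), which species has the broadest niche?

Proportions for Garden Warbler (n=115): 8/115=0.0696, 45/115=0.3913, 26/115=0.2261, 19/115=0.1652, 17/115=0.1478
Proportions for Whitethroat (n=206): 29/206=0.1408, 44/206=0.2136, 61/206=0.2961, 21/206=0.1019, 51/206=0.2476
Proportions for Lesser Whitethroat (n=257): 87/257=0.3385, 102/257=0.3969, 14/257=0.0545, 31/257=0.1206, 23/257=0.0895
Σp_Gardᵢ² = 0.0696² + 0.3913² + 0.2261² + 0.1652² + 0.1478² = 0.004844 + 0.153116 + 0.051121 + 0.027291 + 0.021845 = 0.258217
B_Gard = 1 / 0.258217 = 3.8727
Σp_Whitᵢ² = 0.1408² + 0.2136² + 0.2961² + 0.1019² + 0.2476² = 0.019825 + 0.045625 + 0.087675 + 0.010384 + 0.061306 = 0.224815
B_Whit = 1 / 0.224815 = 4.4481
Σp_Lessᵢ² = 0.3385² + 0.3969² + 0.0545² + 0.1206² + 0.0895² = 0.114582 + 0.157530 + 0.002970 + 0.014544 + 0.008010 = 0.297636
B_Less = 1 / 0.297636 = 3.3598
Highest B → broadest niche (most generalist): Whitethroat (B = 4.45).

Whitethroat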